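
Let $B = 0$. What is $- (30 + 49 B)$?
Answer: $-30$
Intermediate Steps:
$- (30 + 49 B) = - (30 + 49 \cdot 0) = - (30 + 0) = \left(-1\right) 30 = -30$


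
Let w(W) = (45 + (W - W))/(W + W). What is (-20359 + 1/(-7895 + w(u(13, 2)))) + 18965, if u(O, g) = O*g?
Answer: -572230082/410495 ≈ -1394.0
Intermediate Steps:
w(W) = 45/(2*W) (w(W) = (45 + 0)/((2*W)) = 45*(1/(2*W)) = 45/(2*W))
(-20359 + 1/(-7895 + w(u(13, 2)))) + 18965 = (-20359 + 1/(-7895 + 45/(2*((13*2))))) + 18965 = (-20359 + 1/(-7895 + (45/2)/26)) + 18965 = (-20359 + 1/(-7895 + (45/2)*(1/26))) + 18965 = (-20359 + 1/(-7895 + 45/52)) + 18965 = (-20359 + 1/(-410495/52)) + 18965 = (-20359 - 52/410495) + 18965 = -8357267757/410495 + 18965 = -572230082/410495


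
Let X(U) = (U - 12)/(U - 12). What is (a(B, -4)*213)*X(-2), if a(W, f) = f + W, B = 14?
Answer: 2130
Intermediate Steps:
a(W, f) = W + f
X(U) = 1 (X(U) = (-12 + U)/(-12 + U) = 1)
(a(B, -4)*213)*X(-2) = ((14 - 4)*213)*1 = (10*213)*1 = 2130*1 = 2130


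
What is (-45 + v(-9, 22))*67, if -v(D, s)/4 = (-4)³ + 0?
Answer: 14137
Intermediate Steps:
v(D, s) = 256 (v(D, s) = -4*((-4)³ + 0) = -4*(-64 + 0) = -4*(-64) = 256)
(-45 + v(-9, 22))*67 = (-45 + 256)*67 = 211*67 = 14137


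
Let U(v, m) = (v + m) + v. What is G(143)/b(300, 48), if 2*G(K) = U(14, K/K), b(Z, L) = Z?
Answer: 29/600 ≈ 0.048333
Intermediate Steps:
U(v, m) = m + 2*v (U(v, m) = (m + v) + v = m + 2*v)
G(K) = 29/2 (G(K) = (K/K + 2*14)/2 = (1 + 28)/2 = (½)*29 = 29/2)
G(143)/b(300, 48) = (29/2)/300 = (29/2)*(1/300) = 29/600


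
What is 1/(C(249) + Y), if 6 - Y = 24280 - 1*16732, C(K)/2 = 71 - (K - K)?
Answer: -1/7400 ≈ -0.00013514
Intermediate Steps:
C(K) = 142 (C(K) = 2*(71 - (K - K)) = 2*(71 - 1*0) = 2*(71 + 0) = 2*71 = 142)
Y = -7542 (Y = 6 - (24280 - 1*16732) = 6 - (24280 - 16732) = 6 - 1*7548 = 6 - 7548 = -7542)
1/(C(249) + Y) = 1/(142 - 7542) = 1/(-7400) = -1/7400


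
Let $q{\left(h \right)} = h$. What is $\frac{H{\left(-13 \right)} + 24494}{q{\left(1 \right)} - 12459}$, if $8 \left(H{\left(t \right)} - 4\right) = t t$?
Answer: $- \frac{196153}{99664} \approx -1.9681$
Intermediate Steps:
$H{\left(t \right)} = 4 + \frac{t^{2}}{8}$ ($H{\left(t \right)} = 4 + \frac{t t}{8} = 4 + \frac{t^{2}}{8}$)
$\frac{H{\left(-13 \right)} + 24494}{q{\left(1 \right)} - 12459} = \frac{\left(4 + \frac{\left(-13\right)^{2}}{8}\right) + 24494}{1 - 12459} = \frac{\left(4 + \frac{1}{8} \cdot 169\right) + 24494}{-12458} = \left(\left(4 + \frac{169}{8}\right) + 24494\right) \left(- \frac{1}{12458}\right) = \left(\frac{201}{8} + 24494\right) \left(- \frac{1}{12458}\right) = \frac{196153}{8} \left(- \frac{1}{12458}\right) = - \frac{196153}{99664}$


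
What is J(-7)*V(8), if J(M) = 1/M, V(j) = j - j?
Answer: 0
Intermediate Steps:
V(j) = 0
J(-7)*V(8) = 0/(-7) = -1/7*0 = 0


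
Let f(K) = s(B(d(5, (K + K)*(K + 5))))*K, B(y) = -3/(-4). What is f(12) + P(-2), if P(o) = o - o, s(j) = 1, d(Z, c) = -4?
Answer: 12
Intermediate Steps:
B(y) = ¾ (B(y) = -3*(-¼) = ¾)
P(o) = 0
f(K) = K (f(K) = 1*K = K)
f(12) + P(-2) = 12 + 0 = 12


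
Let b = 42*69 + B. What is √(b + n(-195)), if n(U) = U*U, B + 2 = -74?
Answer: √40847 ≈ 202.11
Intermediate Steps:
B = -76 (B = -2 - 74 = -76)
n(U) = U²
b = 2822 (b = 42*69 - 76 = 2898 - 76 = 2822)
√(b + n(-195)) = √(2822 + (-195)²) = √(2822 + 38025) = √40847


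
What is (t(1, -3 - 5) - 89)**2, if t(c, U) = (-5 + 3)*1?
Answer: 8281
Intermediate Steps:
t(c, U) = -2 (t(c, U) = -2*1 = -2)
(t(1, -3 - 5) - 89)**2 = (-2 - 89)**2 = (-91)**2 = 8281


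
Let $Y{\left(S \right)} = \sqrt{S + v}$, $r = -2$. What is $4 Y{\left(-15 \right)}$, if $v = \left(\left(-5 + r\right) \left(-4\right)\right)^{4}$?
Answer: $4 \sqrt{614641} \approx 3136.0$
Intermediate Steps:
$v = 614656$ ($v = \left(\left(-5 - 2\right) \left(-4\right)\right)^{4} = \left(\left(-7\right) \left(-4\right)\right)^{4} = 28^{4} = 614656$)
$Y{\left(S \right)} = \sqrt{614656 + S}$ ($Y{\left(S \right)} = \sqrt{S + 614656} = \sqrt{614656 + S}$)
$4 Y{\left(-15 \right)} = 4 \sqrt{614656 - 15} = 4 \sqrt{614641}$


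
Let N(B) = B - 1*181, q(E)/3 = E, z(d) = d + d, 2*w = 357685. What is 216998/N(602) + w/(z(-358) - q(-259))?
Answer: 177059141/51362 ≈ 3447.3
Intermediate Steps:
w = 357685/2 (w = (½)*357685 = 357685/2 ≈ 1.7884e+5)
z(d) = 2*d
q(E) = 3*E
N(B) = -181 + B (N(B) = B - 181 = -181 + B)
216998/N(602) + w/(z(-358) - q(-259)) = 216998/(-181 + 602) + 357685/(2*(2*(-358) - 3*(-259))) = 216998/421 + 357685/(2*(-716 - 1*(-777))) = 216998*(1/421) + 357685/(2*(-716 + 777)) = 216998/421 + (357685/2)/61 = 216998/421 + (357685/2)*(1/61) = 216998/421 + 357685/122 = 177059141/51362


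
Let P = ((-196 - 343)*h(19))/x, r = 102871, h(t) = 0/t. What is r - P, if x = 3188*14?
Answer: 102871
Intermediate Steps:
h(t) = 0
x = 44632
P = 0 (P = ((-196 - 343)*0)/44632 = -539*0*(1/44632) = 0*(1/44632) = 0)
r - P = 102871 - 1*0 = 102871 + 0 = 102871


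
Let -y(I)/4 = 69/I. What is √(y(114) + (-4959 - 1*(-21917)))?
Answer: 2*√1530241/19 ≈ 130.21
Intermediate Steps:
y(I) = -276/I
√(y(114) + (-4959 - 1*(-21917))) = √(-276/114 + (-4959 - 1*(-21917))) = √(-276*1/114 + (-4959 + 21917)) = √(-46/19 + 16958) = √(322156/19) = 2*√1530241/19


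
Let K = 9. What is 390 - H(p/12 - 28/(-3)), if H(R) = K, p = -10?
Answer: 381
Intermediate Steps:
H(R) = 9
390 - H(p/12 - 28/(-3)) = 390 - 1*9 = 390 - 9 = 381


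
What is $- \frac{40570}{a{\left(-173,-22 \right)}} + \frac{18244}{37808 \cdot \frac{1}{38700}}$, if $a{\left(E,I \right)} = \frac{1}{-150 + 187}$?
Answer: $- \frac{3502947995}{2363} \approx -1.4824 \cdot 10^{6}$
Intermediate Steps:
$a{\left(E,I \right)} = \frac{1}{37}$
$- \frac{40570}{a{\left(-173,-22 \right)}} + \frac{18244}{37808 \cdot \frac{1}{38700}} = - 40570 \frac{1}{\frac{1}{37}} + \frac{18244}{37808 \cdot \frac{1}{38700}} = \left(-40570\right) 37 + \frac{18244}{37808 \cdot \frac{1}{38700}} = -1501090 + \frac{18244}{\frac{9452}{9675}} = -1501090 + 18244 \cdot \frac{9675}{9452} = -1501090 + \frac{44127675}{2363} = - \frac{3502947995}{2363}$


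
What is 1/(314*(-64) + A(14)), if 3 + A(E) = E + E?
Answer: -1/20071 ≈ -4.9823e-5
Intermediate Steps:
A(E) = -3 + 2*E (A(E) = -3 + (E + E) = -3 + 2*E)
1/(314*(-64) + A(14)) = 1/(314*(-64) + (-3 + 2*14)) = 1/(-20096 + (-3 + 28)) = 1/(-20096 + 25) = 1/(-20071) = -1/20071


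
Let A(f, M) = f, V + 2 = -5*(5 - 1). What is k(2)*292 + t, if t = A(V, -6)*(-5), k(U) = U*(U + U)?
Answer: 2446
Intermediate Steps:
V = -22 (V = -2 - 5*(5 - 1) = -2 - 5*4 = -2 - 20 = -22)
k(U) = 2*U² (k(U) = U*(2*U) = 2*U²)
t = 110 (t = -22*(-5) = 110)
k(2)*292 + t = (2*2²)*292 + 110 = (2*4)*292 + 110 = 8*292 + 110 = 2336 + 110 = 2446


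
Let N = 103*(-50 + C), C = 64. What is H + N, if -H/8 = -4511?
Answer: 37530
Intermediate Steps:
H = 36088 (H = -8*(-4511) = 36088)
N = 1442 (N = 103*(-50 + 64) = 103*14 = 1442)
H + N = 36088 + 1442 = 37530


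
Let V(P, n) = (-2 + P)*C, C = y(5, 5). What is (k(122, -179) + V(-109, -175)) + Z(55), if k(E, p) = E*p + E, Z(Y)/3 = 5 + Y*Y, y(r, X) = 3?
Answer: -12959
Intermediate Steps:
C = 3
Z(Y) = 15 + 3*Y² (Z(Y) = 3*(5 + Y*Y) = 3*(5 + Y²) = 15 + 3*Y²)
V(P, n) = -6 + 3*P (V(P, n) = (-2 + P)*3 = -6 + 3*P)
k(E, p) = E + E*p
(k(122, -179) + V(-109, -175)) + Z(55) = (122*(1 - 179) + (-6 + 3*(-109))) + (15 + 3*55²) = (122*(-178) + (-6 - 327)) + (15 + 3*3025) = (-21716 - 333) + (15 + 9075) = -22049 + 9090 = -12959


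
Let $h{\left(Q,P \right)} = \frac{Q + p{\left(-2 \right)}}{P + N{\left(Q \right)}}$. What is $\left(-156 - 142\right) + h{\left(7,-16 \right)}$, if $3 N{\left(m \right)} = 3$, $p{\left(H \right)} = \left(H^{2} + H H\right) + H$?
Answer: $- \frac{4483}{15} \approx -298.87$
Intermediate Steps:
$p{\left(H \right)} = H + 2 H^{2}$ ($p{\left(H \right)} = \left(H^{2} + H^{2}\right) + H = 2 H^{2} + H = H + 2 H^{2}$)
$N{\left(m \right)} = 1$ ($N{\left(m \right)} = \frac{1}{3} \cdot 3 = 1$)
$h{\left(Q,P \right)} = \frac{6 + Q}{1 + P}$ ($h{\left(Q,P \right)} = \frac{Q - 2 \left(1 + 2 \left(-2\right)\right)}{P + 1} = \frac{Q - 2 \left(1 - 4\right)}{1 + P} = \frac{Q - -6}{1 + P} = \frac{Q + 6}{1 + P} = \frac{6 + Q}{1 + P}$)
$\left(-156 - 142\right) + h{\left(7,-16 \right)} = \left(-156 - 142\right) + \frac{6 + 7}{1 - 16} = -298 + \frac{1}{-15} \cdot 13 = -298 - \frac{13}{15} = - \frac{4483}{15}$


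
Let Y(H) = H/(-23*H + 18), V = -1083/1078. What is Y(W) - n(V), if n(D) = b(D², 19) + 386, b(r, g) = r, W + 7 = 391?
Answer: -660738486173/1707101396 ≈ -387.05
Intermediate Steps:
W = 384 (W = -7 + 391 = 384)
V = -1083/1078 (V = -1083*1/1078 = -1083/1078 ≈ -1.0046)
Y(H) = H/(18 - 23*H)
n(D) = 386 + D² (n(D) = D² + 386 = 386 + D²)
Y(W) - n(V) = -1*384/(-18 + 23*384) - (386 + (-1083/1078)²) = -1*384/(-18 + 8832) - (386 + 1172889/1162084) = -1*384/8814 - 1*449737313/1162084 = -1*384*1/8814 - 449737313/1162084 = -64/1469 - 449737313/1162084 = -660738486173/1707101396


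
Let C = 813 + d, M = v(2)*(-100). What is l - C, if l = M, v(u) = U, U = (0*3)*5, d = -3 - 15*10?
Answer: -660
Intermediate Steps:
d = -153 (d = -3 - 150 = -153)
U = 0 (U = 0*5 = 0)
v(u) = 0
M = 0 (M = 0*(-100) = 0)
C = 660 (C = 813 - 153 = 660)
l = 0
l - C = 0 - 1*660 = 0 - 660 = -660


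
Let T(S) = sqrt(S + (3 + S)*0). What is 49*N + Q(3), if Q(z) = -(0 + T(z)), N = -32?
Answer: -1568 - sqrt(3) ≈ -1569.7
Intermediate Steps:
T(S) = sqrt(S) (T(S) = sqrt(S + 0) = sqrt(S))
Q(z) = -sqrt(z) (Q(z) = -(0 + sqrt(z)) = -sqrt(z))
49*N + Q(3) = 49*(-32) - sqrt(3) = -1568 - sqrt(3)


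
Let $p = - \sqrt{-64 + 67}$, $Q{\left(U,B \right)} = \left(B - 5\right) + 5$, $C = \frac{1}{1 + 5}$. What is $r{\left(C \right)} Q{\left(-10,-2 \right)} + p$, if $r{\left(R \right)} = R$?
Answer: $- \frac{1}{3} - \sqrt{3} \approx -2.0654$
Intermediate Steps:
$C = \frac{1}{6} \approx 0.16667$
$Q{\left(U,B \right)} = B$ ($Q{\left(U,B \right)} = \left(-5 + B\right) + 5 = B$)
$p = - \sqrt{3} \approx -1.732$
$r{\left(C \right)} Q{\left(-10,-2 \right)} + p = \frac{1}{6} \left(-2\right) - \sqrt{3} = - \frac{1}{3} - \sqrt{3}$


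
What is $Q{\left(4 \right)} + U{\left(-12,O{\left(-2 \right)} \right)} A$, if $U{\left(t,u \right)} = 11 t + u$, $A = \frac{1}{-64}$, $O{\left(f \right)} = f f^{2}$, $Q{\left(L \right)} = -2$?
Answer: $\frac{3}{16} \approx 0.1875$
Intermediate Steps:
$O{\left(f \right)} = f^{3}$
$A = - \frac{1}{64} \approx -0.015625$
$U{\left(t,u \right)} = u + 11 t$
$Q{\left(4 \right)} + U{\left(-12,O{\left(-2 \right)} \right)} A = -2 + \left(\left(-2\right)^{3} + 11 \left(-12\right)\right) \left(- \frac{1}{64}\right) = -2 + \left(-8 - 132\right) \left(- \frac{1}{64}\right) = -2 - - \frac{35}{16} = -2 + \frac{35}{16} = \frac{3}{16}$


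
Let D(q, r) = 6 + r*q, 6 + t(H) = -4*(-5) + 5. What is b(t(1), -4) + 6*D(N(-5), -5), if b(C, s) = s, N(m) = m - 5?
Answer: 332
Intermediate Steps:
t(H) = 19 (t(H) = -6 + (-4*(-5) + 5) = -6 + (20 + 5) = -6 + 25 = 19)
N(m) = -5 + m
D(q, r) = 6 + q*r
b(t(1), -4) + 6*D(N(-5), -5) = -4 + 6*(6 + (-5 - 5)*(-5)) = -4 + 6*(6 - 10*(-5)) = -4 + 6*(6 + 50) = -4 + 6*56 = -4 + 336 = 332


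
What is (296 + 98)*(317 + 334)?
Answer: 256494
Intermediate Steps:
(296 + 98)*(317 + 334) = 394*651 = 256494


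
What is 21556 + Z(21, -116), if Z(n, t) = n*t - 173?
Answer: 18947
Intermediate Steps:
Z(n, t) = -173 + n*t
21556 + Z(21, -116) = 21556 + (-173 + 21*(-116)) = 21556 + (-173 - 2436) = 21556 - 2609 = 18947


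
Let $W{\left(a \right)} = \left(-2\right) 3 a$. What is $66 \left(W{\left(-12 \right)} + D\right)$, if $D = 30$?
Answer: $6732$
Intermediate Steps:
$W{\left(a \right)} = - 6 a$
$66 \left(W{\left(-12 \right)} + D\right) = 66 \left(\left(-6\right) \left(-12\right) + 30\right) = 66 \left(72 + 30\right) = 66 \cdot 102 = 6732$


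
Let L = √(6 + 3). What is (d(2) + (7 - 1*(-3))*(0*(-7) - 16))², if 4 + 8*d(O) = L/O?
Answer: 6579225/256 ≈ 25700.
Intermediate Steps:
L = 3 (L = √9 = 3)
d(O) = -½ + 3/(8*O) (d(O) = -½ + (3/O)/8 = -½ + 3/(8*O))
(d(2) + (7 - 1*(-3))*(0*(-7) - 16))² = ((⅛)*(3 - 4*2)/2 + (7 - 1*(-3))*(0*(-7) - 16))² = ((⅛)*(½)*(3 - 8) + (7 + 3)*(0 - 16))² = ((⅛)*(½)*(-5) + 10*(-16))² = (-5/16 - 160)² = (-2565/16)² = 6579225/256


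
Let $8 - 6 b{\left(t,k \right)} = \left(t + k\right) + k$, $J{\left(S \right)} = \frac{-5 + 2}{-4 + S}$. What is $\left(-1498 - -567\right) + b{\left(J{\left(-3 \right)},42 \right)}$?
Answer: $- \frac{39637}{42} \approx -943.74$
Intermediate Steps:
$J{\left(S \right)} = - \frac{3}{-4 + S}$
$b{\left(t,k \right)} = \frac{4}{3} - \frac{k}{3} - \frac{t}{6}$ ($b{\left(t,k \right)} = \frac{4}{3} - \frac{\left(t + k\right) + k}{6} = \frac{4}{3} - \frac{\left(k + t\right) + k}{6} = \frac{4}{3} - \frac{t + 2 k}{6} = \frac{4}{3} - \left(\frac{k}{3} + \frac{t}{6}\right) = \frac{4}{3} - \frac{k}{3} - \frac{t}{6}$)
$\left(-1498 - -567\right) + b{\left(J{\left(-3 \right)},42 \right)} = \left(-1498 - -567\right) - \left(\frac{38}{3} + \frac{1}{6} \left(-3\right) \frac{1}{-4 - 3}\right) = \left(-1498 + 567\right) - \left(\frac{38}{3} + \frac{1}{6} \left(-3\right) \frac{1}{-7}\right) = -931 - \left(\frac{38}{3} + \frac{1}{6} \left(-3\right) \left(- \frac{1}{7}\right)\right) = -931 - \frac{535}{42} = - \frac{39637}{42}$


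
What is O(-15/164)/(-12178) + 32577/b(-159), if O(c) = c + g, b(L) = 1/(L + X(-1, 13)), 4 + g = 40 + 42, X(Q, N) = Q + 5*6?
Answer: -8458128104697/1997192 ≈ -4.2350e+6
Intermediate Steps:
X(Q, N) = 30 + Q (X(Q, N) = Q + 30 = 30 + Q)
g = 78 (g = -4 + (40 + 42) = -4 + 82 = 78)
b(L) = 1/(29 + L) (b(L) = 1/(L + (30 - 1)) = 1/(L + 29) = 1/(29 + L))
O(c) = 78 + c (O(c) = c + 78 = 78 + c)
O(-15/164)/(-12178) + 32577/b(-159) = (78 - 15/164)/(-12178) + 32577/(1/(29 - 159)) = (78 - 15*1/164)*(-1/12178) + 32577/(1/(-130)) = (78 - 15/164)*(-1/12178) + 32577/(-1/130) = (12777/164)*(-1/12178) + 32577*(-130) = -12777/1997192 - 4235010 = -8458128104697/1997192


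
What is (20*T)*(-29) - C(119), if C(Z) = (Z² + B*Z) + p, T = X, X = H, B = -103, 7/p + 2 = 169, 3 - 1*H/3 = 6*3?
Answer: 4040725/167 ≈ 24196.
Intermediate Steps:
H = -45 (H = 9 - 18*3 = 9 - 3*18 = 9 - 54 = -45)
p = 7/167 (p = 7/(-2 + 169) = 7/167 ≈ 0.041916)
X = -45
T = -45
C(Z) = 7/167 + Z² - 103*Z (C(Z) = (Z² - 103*Z) + 7/167 = 7/167 + Z² - 103*Z)
(20*T)*(-29) - C(119) = (20*(-45))*(-29) - (7/167 + 119² - 103*119) = -900*(-29) - (7/167 + 14161 - 12257) = 26100 - 1*317975/167 = 26100 - 317975/167 = 4040725/167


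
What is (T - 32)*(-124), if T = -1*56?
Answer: 10912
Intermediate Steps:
T = -56
(T - 32)*(-124) = (-56 - 32)*(-124) = -88*(-124) = 10912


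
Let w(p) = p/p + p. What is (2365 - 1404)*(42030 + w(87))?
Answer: 40475398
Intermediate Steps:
w(p) = 1 + p
(2365 - 1404)*(42030 + w(87)) = (2365 - 1404)*(42030 + (1 + 87)) = 961*(42030 + 88) = 961*42118 = 40475398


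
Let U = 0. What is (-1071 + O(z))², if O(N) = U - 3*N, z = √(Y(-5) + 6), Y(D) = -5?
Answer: 1153476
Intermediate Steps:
z = 1 (z = √(-5 + 6) = √1 = 1)
O(N) = -3*N (O(N) = 0 - 3*N = -3*N)
(-1071 + O(z))² = (-1071 - 3*1)² = (-1071 - 3)² = (-1074)² = 1153476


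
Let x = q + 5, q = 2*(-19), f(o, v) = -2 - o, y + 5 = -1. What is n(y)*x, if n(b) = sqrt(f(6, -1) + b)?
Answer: -33*I*sqrt(14) ≈ -123.47*I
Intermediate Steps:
y = -6 (y = -5 - 1 = -6)
q = -38
n(b) = sqrt(-8 + b) (n(b) = sqrt((-2 - 1*6) + b) = sqrt((-2 - 6) + b) = sqrt(-8 + b))
x = -33 (x = -38 + 5 = -33)
n(y)*x = sqrt(-8 - 6)*(-33) = sqrt(-14)*(-33) = (I*sqrt(14))*(-33) = -33*I*sqrt(14)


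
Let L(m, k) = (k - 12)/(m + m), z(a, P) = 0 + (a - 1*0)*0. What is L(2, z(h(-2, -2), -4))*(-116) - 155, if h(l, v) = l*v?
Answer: 193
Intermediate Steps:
z(a, P) = 0 (z(a, P) = 0 + (a + 0)*0 = 0 + a*0 = 0 + 0 = 0)
L(m, k) = (-12 + k)/(2*m) (L(m, k) = (-12 + k)/((2*m)) = (-12 + k)*(1/(2*m)) = (-12 + k)/(2*m))
L(2, z(h(-2, -2), -4))*(-116) - 155 = ((½)*(-12 + 0)/2)*(-116) - 155 = ((½)*(½)*(-12))*(-116) - 155 = -3*(-116) - 155 = 348 - 155 = 193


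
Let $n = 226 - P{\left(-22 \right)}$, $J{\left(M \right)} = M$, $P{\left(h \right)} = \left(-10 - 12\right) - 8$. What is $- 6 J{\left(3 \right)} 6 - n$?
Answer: $-364$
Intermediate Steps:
$P{\left(h \right)} = -30$ ($P{\left(h \right)} = -22 - 8 = -30$)
$n = 256$ ($n = 226 - -30 = 226 + 30 = 256$)
$- 6 J{\left(3 \right)} 6 - n = \left(-6\right) 3 \cdot 6 - 256 = \left(-18\right) 6 - 256 = -108 - 256 = -364$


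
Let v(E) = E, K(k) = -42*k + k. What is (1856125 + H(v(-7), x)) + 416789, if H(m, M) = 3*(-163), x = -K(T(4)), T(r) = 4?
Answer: 2272425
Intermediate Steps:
K(k) = -41*k
x = 164 (x = -(-41)*4 = -1*(-164) = 164)
H(m, M) = -489
(1856125 + H(v(-7), x)) + 416789 = (1856125 - 489) + 416789 = 1855636 + 416789 = 2272425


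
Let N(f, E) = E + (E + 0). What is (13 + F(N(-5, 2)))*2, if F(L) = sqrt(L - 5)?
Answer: 26 + 2*I ≈ 26.0 + 2.0*I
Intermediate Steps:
N(f, E) = 2*E (N(f, E) = E + E = 2*E)
F(L) = sqrt(-5 + L)
(13 + F(N(-5, 2)))*2 = (13 + sqrt(-5 + 2*2))*2 = (13 + sqrt(-5 + 4))*2 = (13 + sqrt(-1))*2 = (13 + I)*2 = 26 + 2*I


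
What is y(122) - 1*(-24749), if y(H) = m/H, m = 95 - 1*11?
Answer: 1509731/61 ≈ 24750.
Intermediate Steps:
m = 84 (m = 95 - 11 = 84)
y(H) = 84/H
y(122) - 1*(-24749) = 84/122 - 1*(-24749) = 84*(1/122) + 24749 = 42/61 + 24749 = 1509731/61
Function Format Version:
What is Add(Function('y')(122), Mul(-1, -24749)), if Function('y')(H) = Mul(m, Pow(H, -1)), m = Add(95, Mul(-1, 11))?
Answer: Rational(1509731, 61) ≈ 24750.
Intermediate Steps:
m = 84 (m = Add(95, -11) = 84)
Function('y')(H) = Mul(84, Pow(H, -1))
Add(Function('y')(122), Mul(-1, -24749)) = Add(Mul(84, Pow(122, -1)), Mul(-1, -24749)) = Add(Mul(84, Rational(1, 122)), 24749) = Add(Rational(42, 61), 24749) = Rational(1509731, 61)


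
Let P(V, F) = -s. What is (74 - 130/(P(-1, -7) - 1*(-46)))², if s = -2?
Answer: 2927521/576 ≈ 5082.5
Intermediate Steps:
P(V, F) = 2 (P(V, F) = -1*(-2) = 2)
(74 - 130/(P(-1, -7) - 1*(-46)))² = (74 - 130/(2 - 1*(-46)))² = (74 - 130/(2 + 46))² = (74 - 130/48)² = (74 - 130*1/48)² = (74 - 65/24)² = (1711/24)² = 2927521/576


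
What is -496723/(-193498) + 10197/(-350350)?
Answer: 3910313726/1540727825 ≈ 2.5380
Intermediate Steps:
-496723/(-193498) + 10197/(-350350) = -496723*(-1/193498) + 10197*(-1/350350) = 496723/193498 - 927/31850 = 3910313726/1540727825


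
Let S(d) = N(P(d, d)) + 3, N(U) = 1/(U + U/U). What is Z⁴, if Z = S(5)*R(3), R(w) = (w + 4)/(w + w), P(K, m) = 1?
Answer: 5764801/20736 ≈ 278.01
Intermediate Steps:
N(U) = 1/(1 + U) (N(U) = 1/(U + 1) = 1/(1 + U))
R(w) = (4 + w)/(2*w) (R(w) = (4 + w)/((2*w)) = (4 + w)*(1/(2*w)) = (4 + w)/(2*w))
S(d) = 7/2 (S(d) = 1/(1 + 1) + 3 = 1/2 + 3 = ½ + 3 = 7/2)
Z = 49/12 (Z = 7*((½)*(4 + 3)/3)/2 = 7*((½)*(⅓)*7)/2 = (7/2)*(7/6) = 49/12 ≈ 4.0833)
Z⁴ = (49/12)⁴ = 5764801/20736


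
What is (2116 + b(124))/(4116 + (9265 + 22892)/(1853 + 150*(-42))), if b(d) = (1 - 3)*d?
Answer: 8306996/18271695 ≈ 0.45464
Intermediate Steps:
b(d) = -2*d
(2116 + b(124))/(4116 + (9265 + 22892)/(1853 + 150*(-42))) = (2116 - 2*124)/(4116 + (9265 + 22892)/(1853 + 150*(-42))) = (2116 - 248)/(4116 + 32157/(1853 - 6300)) = 1868/(4116 + 32157/(-4447)) = 1868/(4116 + 32157*(-1/4447)) = 1868/(4116 - 32157/4447) = 1868/(18271695/4447) = 1868*(4447/18271695) = 8306996/18271695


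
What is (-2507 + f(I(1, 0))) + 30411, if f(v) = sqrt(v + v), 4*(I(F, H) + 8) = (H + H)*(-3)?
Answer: 27904 + 4*I ≈ 27904.0 + 4.0*I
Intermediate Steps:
I(F, H) = -8 - 3*H/2 (I(F, H) = -8 + ((H + H)*(-3))/4 = -8 + ((2*H)*(-3))/4 = -8 + (-6*H)/4 = -8 - 3*H/2)
f(v) = sqrt(2)*sqrt(v) (f(v) = sqrt(2*v) = sqrt(2)*sqrt(v))
(-2507 + f(I(1, 0))) + 30411 = (-2507 + sqrt(2)*sqrt(-8 - 3/2*0)) + 30411 = (-2507 + sqrt(2)*sqrt(-8 + 0)) + 30411 = (-2507 + sqrt(2)*sqrt(-8)) + 30411 = (-2507 + sqrt(2)*(2*I*sqrt(2))) + 30411 = (-2507 + 4*I) + 30411 = 27904 + 4*I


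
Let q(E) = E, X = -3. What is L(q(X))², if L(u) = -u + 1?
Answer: 16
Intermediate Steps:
L(u) = 1 - u
L(q(X))² = (1 - 1*(-3))² = (1 + 3)² = 4² = 16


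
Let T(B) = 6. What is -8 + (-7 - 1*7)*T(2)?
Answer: -92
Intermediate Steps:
-8 + (-7 - 1*7)*T(2) = -8 + (-7 - 1*7)*6 = -8 + (-7 - 7)*6 = -8 - 14*6 = -8 - 84 = -92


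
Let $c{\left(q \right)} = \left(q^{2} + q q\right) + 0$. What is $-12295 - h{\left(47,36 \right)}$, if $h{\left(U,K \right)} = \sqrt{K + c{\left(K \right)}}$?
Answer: $-12295 - 6 \sqrt{73} \approx -12346.0$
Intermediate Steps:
$c{\left(q \right)} = 2 q^{2}$ ($c{\left(q \right)} = \left(q^{2} + q^{2}\right) + 0 = 2 q^{2} + 0 = 2 q^{2}$)
$h{\left(U,K \right)} = \sqrt{K + 2 K^{2}}$
$-12295 - h{\left(47,36 \right)} = -12295 - \sqrt{36 \left(1 + 2 \cdot 36\right)} = -12295 - \sqrt{36 \left(1 + 72\right)} = -12295 - \sqrt{36 \cdot 73} = -12295 - \sqrt{2628} = -12295 - 6 \sqrt{73}$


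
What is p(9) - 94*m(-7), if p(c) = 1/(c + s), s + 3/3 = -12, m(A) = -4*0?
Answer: -1/4 ≈ -0.25000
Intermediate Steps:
m(A) = 0
s = -13 (s = -1 - 12 = -13)
p(c) = 1/(-13 + c) (p(c) = 1/(c - 13) = 1/(-13 + c))
p(9) - 94*m(-7) = 1/(-13 + 9) - 94*0 = 1/(-4) + 0 = -1/4 + 0 = -1/4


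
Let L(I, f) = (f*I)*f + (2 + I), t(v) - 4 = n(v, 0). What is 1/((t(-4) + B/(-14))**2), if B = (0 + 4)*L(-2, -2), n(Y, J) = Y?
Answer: 49/256 ≈ 0.19141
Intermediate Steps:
t(v) = 4 + v
L(I, f) = 2 + I + I*f**2 (L(I, f) = (I*f)*f + (2 + I) = I*f**2 + (2 + I) = 2 + I + I*f**2)
B = -32 (B = (0 + 4)*(2 - 2 - 2*(-2)**2) = 4*(2 - 2 - 2*4) = 4*(2 - 2 - 8) = 4*(-8) = -32)
1/((t(-4) + B/(-14))**2) = 1/(((4 - 4) - 32/(-14))**2) = 1/((0 - 32*(-1/14))**2) = 1/((0 + 16/7)**2) = 1/((16/7)**2) = 1/(256/49) = 49/256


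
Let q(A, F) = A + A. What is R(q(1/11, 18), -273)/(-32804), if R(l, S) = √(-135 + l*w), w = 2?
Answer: -I*√16291/360844 ≈ -0.00035372*I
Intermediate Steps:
q(A, F) = 2*A
R(l, S) = √(-135 + 2*l) (R(l, S) = √(-135 + l*2) = √(-135 + 2*l))
R(q(1/11, 18), -273)/(-32804) = √(-135 + 2*(2/11))/(-32804) = √(-135 + 2*(2*(1/11)))*(-1/32804) = √(-135 + 2*(2/11))*(-1/32804) = √(-135 + 4/11)*(-1/32804) = √(-1481/11)*(-1/32804) = (I*√16291/11)*(-1/32804) = -I*√16291/360844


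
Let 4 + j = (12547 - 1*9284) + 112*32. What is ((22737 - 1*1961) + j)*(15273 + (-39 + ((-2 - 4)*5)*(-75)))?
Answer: 482890596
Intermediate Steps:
j = 6843 (j = -4 + ((12547 - 1*9284) + 112*32) = -4 + ((12547 - 9284) + 3584) = -4 + (3263 + 3584) = -4 + 6847 = 6843)
((22737 - 1*1961) + j)*(15273 + (-39 + ((-2 - 4)*5)*(-75))) = ((22737 - 1*1961) + 6843)*(15273 + (-39 + ((-2 - 4)*5)*(-75))) = ((22737 - 1961) + 6843)*(15273 + (-39 - 6*5*(-75))) = (20776 + 6843)*(15273 + (-39 - 30*(-75))) = 27619*(15273 + (-39 + 2250)) = 27619*(15273 + 2211) = 27619*17484 = 482890596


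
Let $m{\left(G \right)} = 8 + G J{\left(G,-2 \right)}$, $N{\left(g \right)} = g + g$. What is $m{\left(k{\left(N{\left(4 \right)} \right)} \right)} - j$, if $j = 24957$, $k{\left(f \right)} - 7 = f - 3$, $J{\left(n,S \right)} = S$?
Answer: $-24973$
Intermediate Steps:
$N{\left(g \right)} = 2 g$
$k{\left(f \right)} = 4 + f$ ($k{\left(f \right)} = 7 + \left(f - 3\right) = 7 + \left(-3 + f\right) = 4 + f$)
$m{\left(G \right)} = 8 - 2 G$ ($m{\left(G \right)} = 8 + G \left(-2\right) = 8 - 2 G$)
$m{\left(k{\left(N{\left(4 \right)} \right)} \right)} - j = \left(8 - 2 \left(4 + 2 \cdot 4\right)\right) - 24957 = \left(8 - 2 \left(4 + 8\right)\right) - 24957 = \left(8 - 24\right) - 24957 = -16 - 24957 = -24973$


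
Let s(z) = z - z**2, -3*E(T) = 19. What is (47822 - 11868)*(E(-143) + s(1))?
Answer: -683126/3 ≈ -2.2771e+5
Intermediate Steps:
E(T) = -19/3 (E(T) = -1/3*19 = -19/3)
(47822 - 11868)*(E(-143) + s(1)) = (47822 - 11868)*(-19/3 + 1*(1 - 1*1)) = 35954*(-19/3 + 1*(1 - 1)) = 35954*(-19/3 + 1*0) = 35954*(-19/3 + 0) = 35954*(-19/3) = -683126/3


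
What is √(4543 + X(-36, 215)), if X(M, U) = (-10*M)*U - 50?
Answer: √81893 ≈ 286.17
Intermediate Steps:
X(M, U) = -50 - 10*M*U (X(M, U) = -10*M*U - 50 = -50 - 10*M*U)
√(4543 + X(-36, 215)) = √(4543 + (-50 - 10*(-36)*215)) = √(4543 + (-50 + 77400)) = √(4543 + 77350) = √81893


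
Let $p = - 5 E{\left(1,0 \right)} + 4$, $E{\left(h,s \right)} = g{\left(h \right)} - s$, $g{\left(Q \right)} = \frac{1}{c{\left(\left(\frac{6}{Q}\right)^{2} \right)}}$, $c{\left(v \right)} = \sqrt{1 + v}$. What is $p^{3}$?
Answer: $\frac{2668}{37} - \frac{9005 \sqrt{37}}{1369} \approx 32.097$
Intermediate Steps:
$g{\left(Q \right)} = \frac{1}{\sqrt{1 + \frac{36}{Q^{2}}}}$ ($g{\left(Q \right)} = \frac{1}{\sqrt{1 + \left(\frac{6}{Q}\right)^{2}}} = \frac{1}{\sqrt{1 + \frac{36}{Q^{2}}}}$)
$E{\left(h,s \right)} = \frac{1}{\sqrt{1 + \frac{36}{h^{2}}}} - s$
$p = 4 - \frac{5 \sqrt{37}}{37}$ ($p = - 5 \left(\frac{1}{\sqrt{1 + 36 \cdot 1^{-2}}} - 0\right) + 4 = - 5 \left(\frac{1}{\sqrt{1 + 36 \cdot 1}} + 0\right) + 4 = - 5 \left(\frac{1}{\sqrt{1 + 36}} + 0\right) + 4 = - 5 \left(\frac{1}{\sqrt{37}} + 0\right) + 4 = - 5 \left(\frac{\sqrt{37}}{37} + 0\right) + 4 = - 5 \frac{\sqrt{37}}{37} + 4 = - \frac{5 \sqrt{37}}{37} + 4 = 4 - \frac{5 \sqrt{37}}{37} \approx 3.178$)
$p^{3} = \left(4 - \frac{5 \sqrt{37}}{37}\right)^{3}$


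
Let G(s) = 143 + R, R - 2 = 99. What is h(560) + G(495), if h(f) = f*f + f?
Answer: 314404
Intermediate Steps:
R = 101 (R = 2 + 99 = 101)
G(s) = 244 (G(s) = 143 + 101 = 244)
h(f) = f + f² (h(f) = f² + f = f + f²)
h(560) + G(495) = 560*(1 + 560) + 244 = 560*561 + 244 = 314160 + 244 = 314404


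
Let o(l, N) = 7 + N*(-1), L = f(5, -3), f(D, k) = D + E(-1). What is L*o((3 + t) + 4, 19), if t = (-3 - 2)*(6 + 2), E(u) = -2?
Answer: -36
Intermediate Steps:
t = -40 (t = -5*8 = -40)
f(D, k) = -2 + D (f(D, k) = D - 2 = -2 + D)
L = 3 (L = -2 + 5 = 3)
o(l, N) = 7 - N
L*o((3 + t) + 4, 19) = 3*(7 - 1*19) = 3*(7 - 19) = 3*(-12) = -36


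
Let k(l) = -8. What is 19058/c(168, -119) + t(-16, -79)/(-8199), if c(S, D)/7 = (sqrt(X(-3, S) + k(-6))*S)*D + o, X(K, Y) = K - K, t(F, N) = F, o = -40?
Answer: 21991453429/11469424695876 + 3401853*I*sqrt(2)/99920066 ≈ 0.0019174 + 0.048148*I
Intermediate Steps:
X(K, Y) = 0
c(S, D) = -280 + 14*I*D*S*sqrt(2) (c(S, D) = 7*((sqrt(0 - 8)*S)*D - 40) = 7*((sqrt(-8)*S)*D - 40) = 7*(((2*I*sqrt(2))*S)*D - 40) = 7*((2*I*S*sqrt(2))*D - 40) = 7*(2*I*D*S*sqrt(2) - 40) = 7*(-40 + 2*I*D*S*sqrt(2)) = -280 + 14*I*D*S*sqrt(2))
19058/c(168, -119) + t(-16, -79)/(-8199) = 19058/(-280 + 14*I*(-119)*168*sqrt(2)) - 16/(-8199) = 19058/(-280 - 279888*I*sqrt(2)) - 16*(-1/8199) = 19058/(-280 - 279888*I*sqrt(2)) + 16/8199 = 16/8199 + 19058/(-280 - 279888*I*sqrt(2))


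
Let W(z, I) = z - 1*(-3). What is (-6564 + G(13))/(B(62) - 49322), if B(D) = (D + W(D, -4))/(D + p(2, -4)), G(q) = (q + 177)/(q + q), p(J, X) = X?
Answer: 4943746/37187137 ≈ 0.13294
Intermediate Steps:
W(z, I) = 3 + z (W(z, I) = z + 3 = 3 + z)
G(q) = (177 + q)/(2*q) (G(q) = (177 + q)/((2*q)) = (177 + q)*(1/(2*q)) = (177 + q)/(2*q))
B(D) = (3 + 2*D)/(-4 + D) (B(D) = (D + (3 + D))/(D - 4) = (3 + 2*D)/(-4 + D))
(-6564 + G(13))/(B(62) - 49322) = (-6564 + (½)*(177 + 13)/13)/((3 + 2*62)/(-4 + 62) - 49322) = (-6564 + (½)*(1/13)*190)/((3 + 124)/58 - 49322) = (-6564 + 95/13)/((1/58)*127 - 49322) = -85237/(13*(127/58 - 49322)) = -85237/(13*(-2860549/58)) = -85237/13*(-58/2860549) = 4943746/37187137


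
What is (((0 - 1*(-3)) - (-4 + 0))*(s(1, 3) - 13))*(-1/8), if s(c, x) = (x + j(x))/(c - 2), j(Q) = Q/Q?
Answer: 119/8 ≈ 14.875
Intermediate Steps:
j(Q) = 1
s(c, x) = (1 + x)/(-2 + c) (s(c, x) = (x + 1)/(c - 2) = (1 + x)/(-2 + c))
(((0 - 1*(-3)) - (-4 + 0))*(s(1, 3) - 13))*(-1/8) = (((0 - 1*(-3)) - (-4 + 0))*((1 + 3)/(-2 + 1) - 13))*(-1/8) = (((0 + 3) - 1*(-4))*(4/(-1) - 13))*(-1*1/8) = ((3 + 4)*(-1*4 - 13))*(-1/8) = (7*(-4 - 13))*(-1/8) = (7*(-17))*(-1/8) = -119*(-1/8) = 119/8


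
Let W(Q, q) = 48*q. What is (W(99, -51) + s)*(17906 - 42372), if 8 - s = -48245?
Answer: -1120665130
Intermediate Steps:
s = 48253 (s = 8 - 1*(-48245) = 8 + 48245 = 48253)
(W(99, -51) + s)*(17906 - 42372) = (48*(-51) + 48253)*(17906 - 42372) = (-2448 + 48253)*(-24466) = 45805*(-24466) = -1120665130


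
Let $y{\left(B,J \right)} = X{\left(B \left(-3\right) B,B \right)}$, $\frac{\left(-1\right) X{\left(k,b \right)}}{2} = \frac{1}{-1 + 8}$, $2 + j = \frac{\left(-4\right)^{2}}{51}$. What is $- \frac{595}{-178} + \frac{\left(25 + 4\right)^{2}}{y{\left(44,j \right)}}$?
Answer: $- \frac{261674}{89} \approx -2940.2$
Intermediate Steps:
$j = - \frac{86}{51}$ ($j = -2 + \frac{\left(-4\right)^{2}}{51} = -2 + 16 \cdot \frac{1}{51} = -2 + \frac{16}{51} = - \frac{86}{51} \approx -1.6863$)
$X{\left(k,b \right)} = - \frac{2}{7}$ ($X{\left(k,b \right)} = - \frac{2}{-1 + 8} = - \frac{2}{7}$)
$y{\left(B,J \right)} = - \frac{2}{7}$
$- \frac{595}{-178} + \frac{\left(25 + 4\right)^{2}}{y{\left(44,j \right)}} = - \frac{595}{-178} + \frac{\left(25 + 4\right)^{2}}{- \frac{2}{7}} = \left(-595\right) \left(- \frac{1}{178}\right) + 29^{2} \left(- \frac{7}{2}\right) = \frac{595}{178} + 841 \left(- \frac{7}{2}\right) = \frac{595}{178} - \frac{5887}{2} = - \frac{261674}{89}$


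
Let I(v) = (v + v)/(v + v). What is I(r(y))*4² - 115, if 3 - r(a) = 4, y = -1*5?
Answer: -99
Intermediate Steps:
y = -5
r(a) = -1 (r(a) = 3 - 1*4 = 3 - 4 = -1)
I(v) = 1 (I(v) = (2*v)/((2*v)) = (2*v)*(1/(2*v)) = 1)
I(r(y))*4² - 115 = 1*4² - 115 = 1*16 - 115 = 16 - 115 = -99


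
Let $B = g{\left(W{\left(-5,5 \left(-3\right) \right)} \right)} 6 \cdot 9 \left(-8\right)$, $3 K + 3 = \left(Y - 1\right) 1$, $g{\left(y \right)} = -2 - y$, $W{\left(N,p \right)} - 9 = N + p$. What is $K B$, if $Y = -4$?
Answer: $10368$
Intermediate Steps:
$W{\left(N,p \right)} = 9 + N + p$ ($W{\left(N,p \right)} = 9 + \left(N + p\right) = 9 + N + p$)
$K = - \frac{8}{3}$ ($K = -1 + \frac{\left(-4 - 1\right) 1}{3} = -1 + \frac{\left(-5\right) 1}{3} = -1 + \frac{1}{3} \left(-5\right) = -1 - \frac{5}{3} = - \frac{8}{3} \approx -2.6667$)
$B = -3888$ ($B = \left(-2 - \left(9 - 5 + 5 \left(-3\right)\right)\right) 6 \cdot 9 \left(-8\right) = \left(-2 - \left(9 - 5 - 15\right)\right) 54 \left(-8\right) = \left(-2 - -11\right) \left(-432\right) = \left(-2 + 11\right) \left(-432\right) = 9 \left(-432\right) = -3888$)
$K B = \left(- \frac{8}{3}\right) \left(-3888\right) = 10368$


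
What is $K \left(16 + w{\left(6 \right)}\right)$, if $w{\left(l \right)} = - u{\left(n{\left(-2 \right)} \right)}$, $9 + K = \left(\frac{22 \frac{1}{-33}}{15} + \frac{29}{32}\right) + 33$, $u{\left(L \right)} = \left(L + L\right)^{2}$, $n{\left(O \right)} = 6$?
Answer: $- \frac{143204}{45} \approx -3182.3$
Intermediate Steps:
$u{\left(L \right)} = 4 L^{2}$ ($u{\left(L \right)} = \left(2 L\right)^{2} = 4 L^{2}$)
$K = \frac{35801}{1440}$ ($K = -9 + \left(\left(\frac{22 \frac{1}{-33}}{15} + \frac{29}{32}\right) + 33\right) = -9 + \left(\left(22 \left(- \frac{1}{33}\right) \frac{1}{15} + 29 \cdot \frac{1}{32}\right) + 33\right) = -9 + \left(\left(\left(- \frac{2}{3}\right) \frac{1}{15} + \frac{29}{32}\right) + 33\right) = -9 + \left(\left(- \frac{2}{45} + \frac{29}{32}\right) + 33\right) = -9 + \left(\frac{1241}{1440} + 33\right) = -9 + \frac{48761}{1440} = \frac{35801}{1440} \approx 24.862$)
$w{\left(l \right)} = -144$ ($w{\left(l \right)} = - 4 \cdot 6^{2} = - 4 \cdot 36 = \left(-1\right) 144 = -144$)
$K \left(16 + w{\left(6 \right)}\right) = \frac{35801 \left(16 - 144\right)}{1440} = \frac{35801}{1440} \left(-128\right) = - \frac{143204}{45}$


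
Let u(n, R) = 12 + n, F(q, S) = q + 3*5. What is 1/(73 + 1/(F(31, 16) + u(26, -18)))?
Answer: 84/6133 ≈ 0.013696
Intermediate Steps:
F(q, S) = 15 + q (F(q, S) = q + 15 = 15 + q)
1/(73 + 1/(F(31, 16) + u(26, -18))) = 1/(73 + 1/((15 + 31) + (12 + 26))) = 1/(73 + 1/(46 + 38)) = 1/(73 + 1/84) = 1/(6133/84) = 84/6133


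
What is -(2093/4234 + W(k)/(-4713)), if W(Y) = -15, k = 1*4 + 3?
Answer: -3309273/6651614 ≈ -0.49751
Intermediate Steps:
k = 7 (k = 4 + 3 = 7)
-(2093/4234 + W(k)/(-4713)) = -(2093/4234 - 15/(-4713)) = -(2093*(1/4234) - 15*(-1/4713)) = -(2093/4234 + 5/1571) = -1*3309273/6651614 = -3309273/6651614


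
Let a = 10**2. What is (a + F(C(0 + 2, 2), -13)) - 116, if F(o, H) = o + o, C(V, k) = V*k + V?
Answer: -4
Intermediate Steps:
a = 100
C(V, k) = V + V*k
F(o, H) = 2*o
(a + F(C(0 + 2, 2), -13)) - 116 = (100 + 2*((0 + 2)*(1 + 2))) - 116 = (100 + 2*(2*3)) - 116 = (100 + 2*6) - 116 = (100 + 12) - 116 = 112 - 116 = -4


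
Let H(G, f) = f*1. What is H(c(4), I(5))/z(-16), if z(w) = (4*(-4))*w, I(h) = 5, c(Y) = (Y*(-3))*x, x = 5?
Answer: 5/256 ≈ 0.019531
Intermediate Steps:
c(Y) = -15*Y (c(Y) = (Y*(-3))*5 = -3*Y*5 = -15*Y)
z(w) = -16*w
H(G, f) = f
H(c(4), I(5))/z(-16) = 5/((-16*(-16))) = 5/256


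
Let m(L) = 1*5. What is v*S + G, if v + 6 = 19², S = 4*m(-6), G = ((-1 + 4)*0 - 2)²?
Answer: 7104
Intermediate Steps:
m(L) = 5
G = 4 (G = (3*0 - 2)² = (0 - 2)² = (-2)² = 4)
S = 20 (S = 4*5 = 20)
v = 355 (v = -6 + 19² = -6 + 361 = 355)
v*S + G = 355*20 + 4 = 7100 + 4 = 7104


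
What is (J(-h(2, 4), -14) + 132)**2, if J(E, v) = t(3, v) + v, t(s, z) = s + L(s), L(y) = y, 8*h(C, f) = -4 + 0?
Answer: 15376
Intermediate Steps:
h(C, f) = -1/2 (h(C, f) = (-4 + 0)/8 = (1/8)*(-4) = -1/2)
t(s, z) = 2*s (t(s, z) = s + s = 2*s)
J(E, v) = 6 + v (J(E, v) = 2*3 + v = 6 + v)
(J(-h(2, 4), -14) + 132)**2 = ((6 - 14) + 132)**2 = (-8 + 132)**2 = 124**2 = 15376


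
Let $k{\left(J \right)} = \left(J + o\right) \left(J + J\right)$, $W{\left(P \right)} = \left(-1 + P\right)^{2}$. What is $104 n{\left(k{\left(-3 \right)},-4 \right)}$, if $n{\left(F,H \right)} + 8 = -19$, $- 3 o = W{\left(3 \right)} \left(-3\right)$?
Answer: $-2808$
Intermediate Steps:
$o = 4$ ($o = - \frac{\left(-1 + 3\right)^{2} \left(-3\right)}{3} = - \frac{2^{2} \left(-3\right)}{3} = - \frac{4 \left(-3\right)}{3} = \left(- \frac{1}{3}\right) \left(-12\right) = 4$)
$k{\left(J \right)} = 2 J \left(4 + J\right)$ ($k{\left(J \right)} = \left(J + 4\right) \left(J + J\right) = \left(4 + J\right) 2 J = 2 J \left(4 + J\right)$)
$n{\left(F,H \right)} = -27$ ($n{\left(F,H \right)} = -8 - 19 = -27$)
$104 n{\left(k{\left(-3 \right)},-4 \right)} = 104 \left(-27\right) = -2808$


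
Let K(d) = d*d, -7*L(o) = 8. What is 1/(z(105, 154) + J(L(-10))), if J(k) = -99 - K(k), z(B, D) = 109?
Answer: 49/426 ≈ 0.11502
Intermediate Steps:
L(o) = -8/7 (L(o) = -⅐*8 = -8/7)
K(d) = d²
J(k) = -99 - k²
1/(z(105, 154) + J(L(-10))) = 1/(109 + (-99 - (-8/7)²)) = 1/(109 + (-99 - 1*64/49)) = 1/(109 + (-99 - 64/49)) = 1/(109 - 4915/49) = 1/(426/49) = 49/426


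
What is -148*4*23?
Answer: -13616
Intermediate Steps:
-148*4*23 = -37*16*23 = -592*23 = -13616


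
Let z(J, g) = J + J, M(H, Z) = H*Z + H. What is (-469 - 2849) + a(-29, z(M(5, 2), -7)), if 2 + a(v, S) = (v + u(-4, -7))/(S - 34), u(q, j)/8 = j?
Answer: -13195/4 ≈ -3298.8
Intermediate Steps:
u(q, j) = 8*j
M(H, Z) = H + H*Z
z(J, g) = 2*J
a(v, S) = -2 + (-56 + v)/(-34 + S) (a(v, S) = -2 + (v + 8*(-7))/(S - 34) = -2 + (v - 56)/(-34 + S) = -2 + (-56 + v)/(-34 + S))
(-469 - 2849) + a(-29, z(M(5, 2), -7)) = (-469 - 2849) + (12 - 29 - 4*5*(1 + 2))/(-34 + 2*(5*(1 + 2))) = -3318 + (12 - 29 - 4*5*3)/(-34 + 2*(5*3)) = -3318 + (12 - 29 - 4*15)/(-34 + 2*15) = -3318 + (12 - 29 - 2*30)/(-34 + 30) = -3318 + (12 - 29 - 60)/(-4) = -3318 - ¼*(-77) = -3318 + 77/4 = -13195/4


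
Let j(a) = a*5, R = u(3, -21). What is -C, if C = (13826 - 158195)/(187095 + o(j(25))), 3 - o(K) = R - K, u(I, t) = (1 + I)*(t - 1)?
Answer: 48123/62437 ≈ 0.77075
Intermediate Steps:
u(I, t) = (1 + I)*(-1 + t)
R = -88 (R = -1 - 21 - 1*3 + 3*(-21) = -1 - 21 - 3 - 63 = -88)
j(a) = 5*a
o(K) = 91 + K (o(K) = 3 - (-88 - K) = 3 + (88 + K) = 91 + K)
C = -48123/62437 (C = (13826 - 158195)/(187095 + (91 + 5*25)) = -144369/(187095 + (91 + 125)) = -144369/(187095 + 216) = -144369/187311 = -144369*1/187311 = -48123/62437 ≈ -0.77075)
-C = -1*(-48123/62437) = 48123/62437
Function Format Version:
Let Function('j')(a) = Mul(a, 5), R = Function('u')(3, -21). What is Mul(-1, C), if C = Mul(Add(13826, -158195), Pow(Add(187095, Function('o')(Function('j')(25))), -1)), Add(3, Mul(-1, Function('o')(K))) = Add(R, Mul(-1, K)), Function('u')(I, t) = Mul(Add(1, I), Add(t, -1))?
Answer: Rational(48123, 62437) ≈ 0.77075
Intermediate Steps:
Function('u')(I, t) = Mul(Add(1, I), Add(-1, t))
R = -88 (R = Add(-1, -21, Mul(-1, 3), Mul(3, -21)) = Add(-1, -21, -3, -63) = -88)
Function('j')(a) = Mul(5, a)
Function('o')(K) = Add(91, K) (Function('o')(K) = Add(3, Mul(-1, Add(-88, Mul(-1, K)))) = Add(3, Add(88, K)) = Add(91, K))
C = Rational(-48123, 62437) (C = Mul(Add(13826, -158195), Pow(Add(187095, Add(91, Mul(5, 25))), -1)) = Mul(-144369, Pow(Add(187095, Add(91, 125)), -1)) = Mul(-144369, Pow(Add(187095, 216), -1)) = Mul(-144369, Pow(187311, -1)) = Mul(-144369, Rational(1, 187311)) = Rational(-48123, 62437) ≈ -0.77075)
Mul(-1, C) = Mul(-1, Rational(-48123, 62437)) = Rational(48123, 62437)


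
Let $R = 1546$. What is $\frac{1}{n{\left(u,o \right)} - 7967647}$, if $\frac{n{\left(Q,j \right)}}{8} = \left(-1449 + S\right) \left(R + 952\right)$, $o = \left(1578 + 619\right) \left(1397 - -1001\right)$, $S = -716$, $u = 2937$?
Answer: $- \frac{1}{51233007} \approx -1.9519 \cdot 10^{-8}$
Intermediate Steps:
$o = 5268406$ ($o = 2197 \left(1397 + 1001\right) = 2197 \cdot 2398 = 5268406$)
$n{\left(Q,j \right)} = -43265360$ ($n{\left(Q,j \right)} = 8 \left(-1449 - 716\right) \left(1546 + 952\right) = 8 \left(\left(-2165\right) 2498\right) = 8 \left(-5408170\right) = -43265360$)
$\frac{1}{n{\left(u,o \right)} - 7967647} = \frac{1}{-43265360 - 7967647} = \frac{1}{-51233007} = - \frac{1}{51233007}$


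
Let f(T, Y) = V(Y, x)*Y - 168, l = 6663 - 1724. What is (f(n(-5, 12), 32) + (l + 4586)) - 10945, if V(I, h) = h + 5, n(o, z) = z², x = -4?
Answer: -1556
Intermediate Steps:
l = 4939
V(I, h) = 5 + h
f(T, Y) = -168 + Y (f(T, Y) = (5 - 4)*Y - 168 = 1*Y - 168 = Y - 168 = -168 + Y)
(f(n(-5, 12), 32) + (l + 4586)) - 10945 = ((-168 + 32) + (4939 + 4586)) - 10945 = (-136 + 9525) - 10945 = 9389 - 10945 = -1556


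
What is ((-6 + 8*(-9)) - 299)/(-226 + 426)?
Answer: -377/200 ≈ -1.8850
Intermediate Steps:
((-6 + 8*(-9)) - 299)/(-226 + 426) = ((-6 - 72) - 299)/200 = (-78 - 299)*(1/200) = -377*1/200 = -377/200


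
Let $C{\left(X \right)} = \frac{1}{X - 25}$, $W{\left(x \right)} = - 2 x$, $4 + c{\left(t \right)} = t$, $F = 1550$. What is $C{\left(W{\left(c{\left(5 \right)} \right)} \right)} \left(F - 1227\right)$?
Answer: $- \frac{323}{27} \approx -11.963$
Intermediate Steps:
$c{\left(t \right)} = -4 + t$
$C{\left(X \right)} = \frac{1}{-25 + X}$
$C{\left(W{\left(c{\left(5 \right)} \right)} \right)} \left(F - 1227\right) = \frac{1550 - 1227}{-25 - 2 \left(-4 + 5\right)} = \frac{1}{-25 - 2} \cdot 323 = \frac{1}{-27} \cdot 323 = \left(- \frac{1}{27}\right) 323 = - \frac{323}{27}$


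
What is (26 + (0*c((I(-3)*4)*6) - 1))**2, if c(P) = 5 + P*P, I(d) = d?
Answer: 625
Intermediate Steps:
c(P) = 5 + P**2
(26 + (0*c((I(-3)*4)*6) - 1))**2 = (26 + (0*(5 + (-3*4*6)**2) - 1))**2 = (26 + (0*(5 + (-12*6)**2) - 1))**2 = (26 + (0*(5 + (-72)**2) - 1))**2 = (26 + (0*(5 + 5184) - 1))**2 = (26 + (0*5189 - 1))**2 = (26 + (0 - 1))**2 = (26 - 1)**2 = 25**2 = 625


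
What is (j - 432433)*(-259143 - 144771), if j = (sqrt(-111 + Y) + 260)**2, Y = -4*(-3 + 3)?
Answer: 147405990816 - 210035280*I*sqrt(111) ≈ 1.4741e+11 - 2.2129e+9*I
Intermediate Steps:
Y = 0 (Y = -4*0 = 0)
j = (260 + I*sqrt(111))**2 (j = (sqrt(-111 + 0) + 260)**2 = (sqrt(-111) + 260)**2 = (I*sqrt(111) + 260)**2 = (260 + I*sqrt(111))**2 ≈ 67489.0 + 5478.5*I)
(j - 432433)*(-259143 - 144771) = ((260 + I*sqrt(111))**2 - 432433)*(-259143 - 144771) = (-432433 + (260 + I*sqrt(111))**2)*(-403914) = 174665742762 - 403914*(260 + I*sqrt(111))**2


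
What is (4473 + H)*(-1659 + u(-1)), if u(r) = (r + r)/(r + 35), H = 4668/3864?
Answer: -20316680890/2737 ≈ -7.4230e+6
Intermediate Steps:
H = 389/322 (H = 4668*(1/3864) = 389/322 ≈ 1.2081)
u(r) = 2*r/(35 + r) (u(r) = (2*r)/(35 + r) = 2*r/(35 + r))
(4473 + H)*(-1659 + u(-1)) = (4473 + 389/322)*(-1659 + 2*(-1)/(35 - 1)) = 1440695*(-1659 + 2*(-1)/34)/322 = 1440695*(-1659 + 2*(-1)*(1/34))/322 = 1440695*(-1659 - 1/17)/322 = (1440695/322)*(-28204/17) = -20316680890/2737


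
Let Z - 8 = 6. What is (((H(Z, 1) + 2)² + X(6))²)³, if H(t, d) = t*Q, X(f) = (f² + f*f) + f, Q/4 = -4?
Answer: 14466267321356039458081541184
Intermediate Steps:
Q = -16 (Q = 4*(-4) = -16)
Z = 14 (Z = 8 + 6 = 14)
X(f) = f + 2*f² (X(f) = (f² + f²) + f = 2*f² + f = f + 2*f²)
H(t, d) = -16*t (H(t, d) = t*(-16) = -16*t)
(((H(Z, 1) + 2)² + X(6))²)³ = (((-16*14 + 2)² + 6*(1 + 2*6))²)³ = (((-224 + 2)² + 6*(1 + 12))²)³ = (((-222)² + 6*13)²)³ = ((49284 + 78)²)³ = (49362²)³ = 2436607044³ = 14466267321356039458081541184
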